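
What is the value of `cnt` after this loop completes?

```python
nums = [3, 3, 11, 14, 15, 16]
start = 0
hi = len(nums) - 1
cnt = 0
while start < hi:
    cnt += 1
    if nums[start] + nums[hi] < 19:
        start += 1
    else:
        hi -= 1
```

Let's trace through this code step by step.

Initialize: nums = [3, 3, 11, 14, 15, 16]
Initialize: start = 0
Initialize: hi = 5
Initialize: cnt = 0
Entering loop: while start < hi:
After iteration 1: start = 0, hi = 4, cnt = 1
After iteration 2: start = 1, hi = 4, cnt = 2
After iteration 3: start = 2, hi = 4, cnt = 3
After iteration 4: start = 2, hi = 3, cnt = 4
After iteration 5: start = 2, hi = 2, cnt = 5
Loop ends.

Final answer: 5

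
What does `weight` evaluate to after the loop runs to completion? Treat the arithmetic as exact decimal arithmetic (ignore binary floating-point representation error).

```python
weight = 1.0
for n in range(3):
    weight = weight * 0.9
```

Let's trace through this code step by step.

Initialize: weight = 1.0
Entering loop: for n in range(3):
After iteration 1: n = 0, weight = 0.9
After iteration 2: n = 1, weight = 0.81
After iteration 3: n = 2, weight = 0.729
Loop ends.

Final answer: 0.729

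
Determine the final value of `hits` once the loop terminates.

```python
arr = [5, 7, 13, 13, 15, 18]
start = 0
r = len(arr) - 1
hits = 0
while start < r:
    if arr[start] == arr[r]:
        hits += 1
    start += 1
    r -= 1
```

Let's trace through this code step by step.

Initialize: arr = [5, 7, 13, 13, 15, 18]
Initialize: start = 0
Initialize: r = 5
Initialize: hits = 0
Entering loop: while start < r:
After iteration 1: start = 1, r = 4, hits = 0
After iteration 2: start = 2, r = 3, hits = 0
After iteration 3: start = 3, r = 2, hits = 1
Loop ends.

Final answer: 1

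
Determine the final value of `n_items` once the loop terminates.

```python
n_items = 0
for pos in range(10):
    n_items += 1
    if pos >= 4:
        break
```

Let's trace through this code step by step.

Initialize: n_items = 0
Entering loop: for pos in range(10):
After iteration 1: pos = 0, n_items = 1
After iteration 2: pos = 1, n_items = 2
After iteration 3: pos = 2, n_items = 3
After iteration 4: pos = 3, n_items = 4
After iteration 5: pos = 4, n_items = 5
Loop ends.

Final answer: 5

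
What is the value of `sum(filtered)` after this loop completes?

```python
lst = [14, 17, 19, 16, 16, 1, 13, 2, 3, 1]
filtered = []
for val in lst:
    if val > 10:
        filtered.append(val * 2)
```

Let's trace through this code step by step.

Initialize: lst = [14, 17, 19, 16, 16, 1, 13, 2, 3, 1]
Initialize: filtered = []
Entering loop: for val in lst:
After iteration 1: val = 14, filtered = [28]
After iteration 2: val = 17, filtered = [28, 34]
After iteration 3: val = 19, filtered = [28, 34, 38]
After iteration 4: val = 16, filtered = [28, 34, 38, 32]
After iteration 5: val = 16, filtered = [28, 34, 38, 32, 32]
After iteration 6: val = 1, filtered = [28, 34, 38, 32, 32]
After iteration 7: val = 13, filtered = [28, 34, 38, 32, 32, 26]
After iteration 8: val = 2, filtered = [28, 34, 38, 32, 32, 26]
After iteration 9: val = 3, filtered = [28, 34, 38, 32, 32, 26]
After iteration 10: val = 1, filtered = [28, 34, 38, 32, 32, 26]
Loop ends.
sum(filtered) = 190

Final answer: 190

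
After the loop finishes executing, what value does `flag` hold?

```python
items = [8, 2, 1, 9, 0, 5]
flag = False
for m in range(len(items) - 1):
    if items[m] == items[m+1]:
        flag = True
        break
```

Let's trace through this code step by step.

Initialize: items = [8, 2, 1, 9, 0, 5]
Initialize: flag = False
Entering loop: for m in range(len(items) - 1):
After iteration 1: m = 0, flag = False
After iteration 2: m = 1, flag = False
After iteration 3: m = 2, flag = False
After iteration 4: m = 3, flag = False
After iteration 5: m = 4, flag = False
Loop ends.

Final answer: False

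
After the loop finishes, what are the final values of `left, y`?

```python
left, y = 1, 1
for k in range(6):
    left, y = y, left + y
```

Let's trace through this code step by step.

Initialize: left = 1
Initialize: y = 1
Entering loop: for k in range(6):
After iteration 1: k = 0, left = 1, y = 2
After iteration 2: k = 1, left = 2, y = 3
After iteration 3: k = 2, left = 3, y = 5
After iteration 4: k = 3, left = 5, y = 8
After iteration 5: k = 4, left = 8, y = 13
After iteration 6: k = 5, left = 13, y = 21
Loop ends.

Final answer: 13, 21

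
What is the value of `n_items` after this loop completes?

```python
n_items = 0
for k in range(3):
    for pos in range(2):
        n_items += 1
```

Let's trace through this code step by step.

Initialize: n_items = 0
Entering loop: for k in range(3):
After iteration 1: k = 0, n_items = 2
After iteration 2: k = 1, n_items = 4
After iteration 3: k = 2, n_items = 6
Loop ends.

Final answer: 6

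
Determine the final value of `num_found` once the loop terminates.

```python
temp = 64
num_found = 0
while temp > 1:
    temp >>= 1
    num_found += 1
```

Let's trace through this code step by step.

Initialize: temp = 64
Initialize: num_found = 0
Entering loop: while temp > 1:
After iteration 1: temp = 32, num_found = 1
After iteration 2: temp = 16, num_found = 2
After iteration 3: temp = 8, num_found = 3
After iteration 4: temp = 4, num_found = 4
After iteration 5: temp = 2, num_found = 5
After iteration 6: temp = 1, num_found = 6
Loop ends.

Final answer: 6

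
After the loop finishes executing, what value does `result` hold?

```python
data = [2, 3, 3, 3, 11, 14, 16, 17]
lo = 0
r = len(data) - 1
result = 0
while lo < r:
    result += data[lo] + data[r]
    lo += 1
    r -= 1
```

Let's trace through this code step by step.

Initialize: data = [2, 3, 3, 3, 11, 14, 16, 17]
Initialize: lo = 0
Initialize: r = 7
Initialize: result = 0
Entering loop: while lo < r:
After iteration 1: lo = 1, r = 6, result = 19
After iteration 2: lo = 2, r = 5, result = 38
After iteration 3: lo = 3, r = 4, result = 55
After iteration 4: lo = 4, r = 3, result = 69
Loop ends.

Final answer: 69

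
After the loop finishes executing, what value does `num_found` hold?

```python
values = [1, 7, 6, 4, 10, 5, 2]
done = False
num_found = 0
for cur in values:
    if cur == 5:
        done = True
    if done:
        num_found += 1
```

Let's trace through this code step by step.

Initialize: values = [1, 7, 6, 4, 10, 5, 2]
Initialize: done = False
Initialize: num_found = 0
Entering loop: for cur in values:
After iteration 1: cur = 1, done = False, num_found = 0
After iteration 2: cur = 7, done = False, num_found = 0
After iteration 3: cur = 6, done = False, num_found = 0
After iteration 4: cur = 4, done = False, num_found = 0
After iteration 5: cur = 10, done = False, num_found = 0
After iteration 6: cur = 5, done = True, num_found = 1
After iteration 7: cur = 2, done = True, num_found = 2
Loop ends.

Final answer: 2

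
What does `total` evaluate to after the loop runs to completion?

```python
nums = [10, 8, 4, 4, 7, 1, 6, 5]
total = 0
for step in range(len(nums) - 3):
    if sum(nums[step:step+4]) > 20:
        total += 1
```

Let's trace through this code step by step.

Initialize: nums = [10, 8, 4, 4, 7, 1, 6, 5]
Initialize: total = 0
Entering loop: for step in range(len(nums) - 3):
After iteration 1: step = 0, total = 1
After iteration 2: step = 1, total = 2
After iteration 3: step = 2, total = 2
After iteration 4: step = 3, total = 2
After iteration 5: step = 4, total = 2
Loop ends.

Final answer: 2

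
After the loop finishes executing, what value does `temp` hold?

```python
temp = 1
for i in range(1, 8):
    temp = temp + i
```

Let's trace through this code step by step.

Initialize: temp = 1
Entering loop: for i in range(1, 8):
After iteration 1: i = 1, temp = 2
After iteration 2: i = 2, temp = 4
After iteration 3: i = 3, temp = 7
After iteration 4: i = 4, temp = 11
After iteration 5: i = 5, temp = 16
After iteration 6: i = 6, temp = 22
After iteration 7: i = 7, temp = 29
Loop ends.

Final answer: 29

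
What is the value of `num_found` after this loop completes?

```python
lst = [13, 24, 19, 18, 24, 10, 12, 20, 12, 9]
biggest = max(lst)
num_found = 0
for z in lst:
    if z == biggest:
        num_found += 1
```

Let's trace through this code step by step.

Initialize: lst = [13, 24, 19, 18, 24, 10, 12, 20, 12, 9]
Initialize: biggest = 24
Initialize: num_found = 0
Entering loop: for z in lst:
After iteration 1: z = 13, num_found = 0
After iteration 2: z = 24, num_found = 1
After iteration 3: z = 19, num_found = 1
After iteration 4: z = 18, num_found = 1
After iteration 5: z = 24, num_found = 2
After iteration 6: z = 10, num_found = 2
After iteration 7: z = 12, num_found = 2
After iteration 8: z = 20, num_found = 2
After iteration 9: z = 12, num_found = 2
After iteration 10: z = 9, num_found = 2
Loop ends.

Final answer: 2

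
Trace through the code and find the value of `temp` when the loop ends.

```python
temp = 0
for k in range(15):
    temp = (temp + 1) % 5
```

Let's trace through this code step by step.

Initialize: temp = 0
Entering loop: for k in range(15):
After iteration 1: k = 0, temp = 1
After iteration 2: k = 1, temp = 2
After iteration 3: k = 2, temp = 3
After iteration 4: k = 3, temp = 4
After iteration 5: k = 4, temp = 0
After iteration 6: k = 5, temp = 1
After iteration 7: k = 6, temp = 2
After iteration 8: k = 7, temp = 3
After iteration 9: k = 8, temp = 4
After iteration 10: k = 9, temp = 0
After iteration 11: k = 10, temp = 1
After iteration 12: k = 11, temp = 2
After iteration 13: k = 12, temp = 3
After iteration 14: k = 13, temp = 4
After iteration 15: k = 14, temp = 0
Loop ends.

Final answer: 0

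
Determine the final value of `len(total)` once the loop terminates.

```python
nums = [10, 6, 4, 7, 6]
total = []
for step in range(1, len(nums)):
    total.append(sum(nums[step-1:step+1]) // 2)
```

Let's trace through this code step by step.

Initialize: nums = [10, 6, 4, 7, 6]
Initialize: total = []
Entering loop: for step in range(1, len(nums)):
After iteration 1: step = 1, total = [8]
After iteration 2: step = 2, total = [8, 5]
After iteration 3: step = 3, total = [8, 5, 5]
After iteration 4: step = 4, total = [8, 5, 5, 6]
Loop ends.
len(total) = 4

Final answer: 4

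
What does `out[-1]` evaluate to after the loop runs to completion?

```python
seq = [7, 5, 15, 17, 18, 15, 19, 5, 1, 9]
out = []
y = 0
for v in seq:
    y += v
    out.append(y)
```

Let's trace through this code step by step.

Initialize: seq = [7, 5, 15, 17, 18, 15, 19, 5, 1, 9]
Initialize: out = []
Initialize: y = 0
Entering loop: for v in seq:
After iteration 1: v = 7, out = [7], y = 7
After iteration 2: v = 5, out = [7, 12], y = 12
After iteration 3: v = 15, out = [7, 12, 27], y = 27
After iteration 4: v = 17, out = [7, 12, 27, 44], y = 44
After iteration 5: v = 18, out = [7, 12, 27, 44, 62], y = 62
After iteration 6: v = 15, out = [7, 12, 27, 44, 62, 77], y = 77
After iteration 7: v = 19, out = [7, 12, 27, 44, 62, 77, 96], y = 96
After iteration 8: v = 5, out = [7, 12, 27, 44, 62, 77, 96, 101], y = 101
After iteration 9: v = 1, out = [7, 12, 27, 44, 62, 77, 96, 101, 102], y = 102
After iteration 10: v = 9, out = [7, 12, 27, 44, 62, 77, 96, 101, 102, 111], y = 111
Loop ends.
out[-1] = 111

Final answer: 111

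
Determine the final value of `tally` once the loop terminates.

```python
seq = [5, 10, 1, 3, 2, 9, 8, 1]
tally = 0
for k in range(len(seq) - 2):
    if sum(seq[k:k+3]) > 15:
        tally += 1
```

Let's trace through this code step by step.

Initialize: seq = [5, 10, 1, 3, 2, 9, 8, 1]
Initialize: tally = 0
Entering loop: for k in range(len(seq) - 2):
After iteration 1: k = 0, tally = 1
After iteration 2: k = 1, tally = 1
After iteration 3: k = 2, tally = 1
After iteration 4: k = 3, tally = 1
After iteration 5: k = 4, tally = 2
After iteration 6: k = 5, tally = 3
Loop ends.

Final answer: 3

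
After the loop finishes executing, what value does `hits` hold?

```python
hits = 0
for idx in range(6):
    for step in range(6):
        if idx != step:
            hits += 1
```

Let's trace through this code step by step.

Initialize: hits = 0
Entering loop: for idx in range(6):
After iteration 1: idx = 0, hits = 5
After iteration 2: idx = 1, hits = 10
After iteration 3: idx = 2, hits = 15
After iteration 4: idx = 3, hits = 20
After iteration 5: idx = 4, hits = 25
After iteration 6: idx = 5, hits = 30
Loop ends.

Final answer: 30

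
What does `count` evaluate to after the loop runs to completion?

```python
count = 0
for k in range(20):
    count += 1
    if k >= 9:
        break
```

Let's trace through this code step by step.

Initialize: count = 0
Entering loop: for k in range(20):
After iteration 1: k = 0, count = 1
After iteration 2: k = 1, count = 2
After iteration 3: k = 2, count = 3
After iteration 4: k = 3, count = 4
After iteration 5: k = 4, count = 5
After iteration 6: k = 5, count = 6
After iteration 7: k = 6, count = 7
After iteration 8: k = 7, count = 8
After iteration 9: k = 8, count = 9
After iteration 10: k = 9, count = 10
Loop ends.

Final answer: 10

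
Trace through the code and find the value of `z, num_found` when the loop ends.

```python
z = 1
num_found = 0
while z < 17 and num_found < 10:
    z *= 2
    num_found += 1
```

Let's trace through this code step by step.

Initialize: z = 1
Initialize: num_found = 0
Entering loop: while z < 17 and num_found < 10:
After iteration 1: z = 2, num_found = 1
After iteration 2: z = 4, num_found = 2
After iteration 3: z = 8, num_found = 3
After iteration 4: z = 16, num_found = 4
After iteration 5: z = 32, num_found = 5
Loop ends.

Final answer: 32, 5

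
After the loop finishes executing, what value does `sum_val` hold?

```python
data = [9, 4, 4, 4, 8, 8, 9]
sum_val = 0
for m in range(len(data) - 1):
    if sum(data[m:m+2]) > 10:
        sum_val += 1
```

Let's trace through this code step by step.

Initialize: data = [9, 4, 4, 4, 8, 8, 9]
Initialize: sum_val = 0
Entering loop: for m in range(len(data) - 1):
After iteration 1: m = 0, sum_val = 1
After iteration 2: m = 1, sum_val = 1
After iteration 3: m = 2, sum_val = 1
After iteration 4: m = 3, sum_val = 2
After iteration 5: m = 4, sum_val = 3
After iteration 6: m = 5, sum_val = 4
Loop ends.

Final answer: 4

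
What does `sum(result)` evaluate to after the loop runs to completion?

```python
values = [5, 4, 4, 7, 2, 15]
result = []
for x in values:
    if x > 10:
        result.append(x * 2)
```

Let's trace through this code step by step.

Initialize: values = [5, 4, 4, 7, 2, 15]
Initialize: result = []
Entering loop: for x in values:
After iteration 1: x = 5, result = []
After iteration 2: x = 4, result = []
After iteration 3: x = 4, result = []
After iteration 4: x = 7, result = []
After iteration 5: x = 2, result = []
After iteration 6: x = 15, result = [30]
Loop ends.
sum(result) = 30

Final answer: 30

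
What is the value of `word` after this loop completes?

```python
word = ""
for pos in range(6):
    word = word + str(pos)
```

Let's trace through this code step by step.

Initialize: word = ''
Entering loop: for pos in range(6):
After iteration 1: pos = 0, word = '0'
After iteration 2: pos = 1, word = '01'
After iteration 3: pos = 2, word = '012'
After iteration 4: pos = 3, word = '0123'
After iteration 5: pos = 4, word = '01234'
After iteration 6: pos = 5, word = '012345'
Loop ends.

Final answer: '012345'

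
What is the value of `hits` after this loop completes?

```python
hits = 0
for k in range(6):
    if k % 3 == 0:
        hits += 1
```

Let's trace through this code step by step.

Initialize: hits = 0
Entering loop: for k in range(6):
After iteration 1: k = 0, hits = 1
After iteration 2: k = 1, hits = 1
After iteration 3: k = 2, hits = 1
After iteration 4: k = 3, hits = 2
After iteration 5: k = 4, hits = 2
After iteration 6: k = 5, hits = 2
Loop ends.

Final answer: 2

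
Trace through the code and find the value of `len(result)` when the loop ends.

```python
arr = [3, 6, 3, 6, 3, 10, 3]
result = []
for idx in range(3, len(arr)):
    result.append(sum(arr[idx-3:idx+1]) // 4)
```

Let's trace through this code step by step.

Initialize: arr = [3, 6, 3, 6, 3, 10, 3]
Initialize: result = []
Entering loop: for idx in range(3, len(arr)):
After iteration 1: idx = 3, result = [4]
After iteration 2: idx = 4, result = [4, 4]
After iteration 3: idx = 5, result = [4, 4, 5]
After iteration 4: idx = 6, result = [4, 4, 5, 5]
Loop ends.
len(result) = 4

Final answer: 4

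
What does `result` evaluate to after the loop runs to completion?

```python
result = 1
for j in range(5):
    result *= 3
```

Let's trace through this code step by step.

Initialize: result = 1
Entering loop: for j in range(5):
After iteration 1: j = 0, result = 3
After iteration 2: j = 1, result = 9
After iteration 3: j = 2, result = 27
After iteration 4: j = 3, result = 81
After iteration 5: j = 4, result = 243
Loop ends.

Final answer: 243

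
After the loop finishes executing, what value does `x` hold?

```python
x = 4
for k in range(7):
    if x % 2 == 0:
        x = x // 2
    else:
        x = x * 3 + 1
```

Let's trace through this code step by step.

Initialize: x = 4
Entering loop: for k in range(7):
After iteration 1: k = 0, x = 2
After iteration 2: k = 1, x = 1
After iteration 3: k = 2, x = 4
After iteration 4: k = 3, x = 2
After iteration 5: k = 4, x = 1
After iteration 6: k = 5, x = 4
After iteration 7: k = 6, x = 2
Loop ends.

Final answer: 2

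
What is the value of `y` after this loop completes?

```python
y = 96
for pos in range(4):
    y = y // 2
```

Let's trace through this code step by step.

Initialize: y = 96
Entering loop: for pos in range(4):
After iteration 1: pos = 0, y = 48
After iteration 2: pos = 1, y = 24
After iteration 3: pos = 2, y = 12
After iteration 4: pos = 3, y = 6
Loop ends.

Final answer: 6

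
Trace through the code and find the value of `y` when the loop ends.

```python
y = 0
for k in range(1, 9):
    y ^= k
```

Let's trace through this code step by step.

Initialize: y = 0
Entering loop: for k in range(1, 9):
After iteration 1: k = 1, y = 1
After iteration 2: k = 2, y = 3
After iteration 3: k = 3, y = 0
After iteration 4: k = 4, y = 4
After iteration 5: k = 5, y = 1
After iteration 6: k = 6, y = 7
After iteration 7: k = 7, y = 0
After iteration 8: k = 8, y = 8
Loop ends.

Final answer: 8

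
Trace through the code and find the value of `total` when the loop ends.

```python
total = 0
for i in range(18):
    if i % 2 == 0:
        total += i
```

Let's trace through this code step by step.

Initialize: total = 0
Entering loop: for i in range(18):
After iteration 1: i = 0, total = 0
After iteration 2: i = 1, total = 0
After iteration 3: i = 2, total = 2
After iteration 4: i = 3, total = 2
After iteration 5: i = 4, total = 6
After iteration 6: i = 5, total = 6
After iteration 7: i = 6, total = 12
After iteration 8: i = 7, total = 12
After iteration 9: i = 8, total = 20
After iteration 10: i = 9, total = 20
After iteration 11: i = 10, total = 30
After iteration 12: i = 11, total = 30
After iteration 13: i = 12, total = 42
After iteration 14: i = 13, total = 42
After iteration 15: i = 14, total = 56
After iteration 16: i = 15, total = 56
After iteration 17: i = 16, total = 72
After iteration 18: i = 17, total = 72
Loop ends.

Final answer: 72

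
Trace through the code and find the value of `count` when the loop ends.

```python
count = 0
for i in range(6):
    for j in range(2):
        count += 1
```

Let's trace through this code step by step.

Initialize: count = 0
Entering loop: for i in range(6):
After iteration 1: i = 0, count = 2
After iteration 2: i = 1, count = 4
After iteration 3: i = 2, count = 6
After iteration 4: i = 3, count = 8
After iteration 5: i = 4, count = 10
After iteration 6: i = 5, count = 12
Loop ends.

Final answer: 12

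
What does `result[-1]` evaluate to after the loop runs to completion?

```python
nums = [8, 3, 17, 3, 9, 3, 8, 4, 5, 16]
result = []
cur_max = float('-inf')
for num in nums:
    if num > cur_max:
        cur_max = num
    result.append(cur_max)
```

Let's trace through this code step by step.

Initialize: nums = [8, 3, 17, 3, 9, 3, 8, 4, 5, 16]
Initialize: result = []
Initialize: cur_max = -inf
Entering loop: for num in nums:
After iteration 1: num = 8, result = [8], cur_max = 8
After iteration 2: num = 3, result = [8, 8], cur_max = 8
After iteration 3: num = 17, result = [8, 8, 17], cur_max = 17
After iteration 4: num = 3, result = [8, 8, 17, 17], cur_max = 17
After iteration 5: num = 9, result = [8, 8, 17, 17, 17], cur_max = 17
After iteration 6: num = 3, result = [8, 8, 17, 17, 17, 17], cur_max = 17
After iteration 7: num = 8, result = [8, 8, 17, 17, 17, 17, 17], cur_max = 17
After iteration 8: num = 4, result = [8, 8, 17, 17, 17, 17, 17, 17], cur_max = 17
After iteration 9: num = 5, result = [8, 8, 17, 17, 17, 17, 17, 17, 17], cur_max = 17
After iteration 10: num = 16, result = [8, 8, 17, 17, 17, 17, 17, 17, 17, 17], cur_max = 17
Loop ends.
result[-1] = 17

Final answer: 17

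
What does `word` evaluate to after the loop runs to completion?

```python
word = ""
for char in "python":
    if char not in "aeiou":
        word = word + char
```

Let's trace through this code step by step.

Initialize: word = ''
Entering loop: for char in "python":
After iteration 1: char = 'p', word = 'p'
After iteration 2: char = 'y', word = 'py'
After iteration 3: char = 't', word = 'pyt'
After iteration 4: char = 'h', word = 'pyth'
After iteration 5: char = 'o', word = 'pyth'
After iteration 6: char = 'n', word = 'pythn'
Loop ends.

Final answer: 'pythn'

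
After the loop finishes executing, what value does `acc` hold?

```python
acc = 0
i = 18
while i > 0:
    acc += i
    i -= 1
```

Let's trace through this code step by step.

Initialize: acc = 0
Initialize: i = 18
Entering loop: while i > 0:
After iteration 1: acc = 18, i = 17
After iteration 2: acc = 35, i = 16
After iteration 3: acc = 51, i = 15
After iteration 4: acc = 66, i = 14
After iteration 5: acc = 80, i = 13
After iteration 6: acc = 93, i = 12
After iteration 7: acc = 105, i = 11
After iteration 8: acc = 116, i = 10
After iteration 9: acc = 126, i = 9
After iteration 10: acc = 135, i = 8
After iteration 11: acc = 143, i = 7
After iteration 12: acc = 150, i = 6
After iteration 13: acc = 156, i = 5
After iteration 14: acc = 161, i = 4
After iteration 15: acc = 165, i = 3
After iteration 16: acc = 168, i = 2
After iteration 17: acc = 170, i = 1
After iteration 18: acc = 171, i = 0
Loop ends.

Final answer: 171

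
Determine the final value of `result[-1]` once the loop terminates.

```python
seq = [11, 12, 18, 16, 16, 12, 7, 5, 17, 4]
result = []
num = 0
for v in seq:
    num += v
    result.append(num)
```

Let's trace through this code step by step.

Initialize: seq = [11, 12, 18, 16, 16, 12, 7, 5, 17, 4]
Initialize: result = []
Initialize: num = 0
Entering loop: for v in seq:
After iteration 1: v = 11, result = [11], num = 11
After iteration 2: v = 12, result = [11, 23], num = 23
After iteration 3: v = 18, result = [11, 23, 41], num = 41
After iteration 4: v = 16, result = [11, 23, 41, 57], num = 57
After iteration 5: v = 16, result = [11, 23, 41, 57, 73], num = 73
After iteration 6: v = 12, result = [11, 23, 41, 57, 73, 85], num = 85
After iteration 7: v = 7, result = [11, 23, 41, 57, 73, 85, 92], num = 92
After iteration 8: v = 5, result = [11, 23, 41, 57, 73, 85, 92, 97], num = 97
After iteration 9: v = 17, result = [11, 23, 41, 57, 73, 85, 92, 97, 114], num = 114
After iteration 10: v = 4, result = [11, 23, 41, 57, 73, 85, 92, 97, 114, 118], num = 118
Loop ends.
result[-1] = 118

Final answer: 118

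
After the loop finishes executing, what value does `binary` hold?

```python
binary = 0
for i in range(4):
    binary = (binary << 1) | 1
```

Let's trace through this code step by step.

Initialize: binary = 0
Entering loop: for i in range(4):
After iteration 1: i = 0, binary = 1
After iteration 2: i = 1, binary = 3
After iteration 3: i = 2, binary = 7
After iteration 4: i = 3, binary = 15
Loop ends.

Final answer: 15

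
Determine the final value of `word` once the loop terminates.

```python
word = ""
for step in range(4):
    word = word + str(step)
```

Let's trace through this code step by step.

Initialize: word = ''
Entering loop: for step in range(4):
After iteration 1: step = 0, word = '0'
After iteration 2: step = 1, word = '01'
After iteration 3: step = 2, word = '012'
After iteration 4: step = 3, word = '0123'
Loop ends.

Final answer: '0123'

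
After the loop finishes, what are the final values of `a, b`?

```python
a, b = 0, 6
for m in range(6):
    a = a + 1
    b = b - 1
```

Let's trace through this code step by step.

Initialize: a = 0
Initialize: b = 6
Entering loop: for m in range(6):
After iteration 1: m = 0, a = 1, b = 5
After iteration 2: m = 1, a = 2, b = 4
After iteration 3: m = 2, a = 3, b = 3
After iteration 4: m = 3, a = 4, b = 2
After iteration 5: m = 4, a = 5, b = 1
After iteration 6: m = 5, a = 6, b = 0
Loop ends.

Final answer: 6, 0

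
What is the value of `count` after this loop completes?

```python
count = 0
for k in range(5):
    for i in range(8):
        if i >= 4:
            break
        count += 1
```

Let's trace through this code step by step.

Initialize: count = 0
Entering loop: for k in range(5):
After iteration 1: k = 0, count = 4
After iteration 2: k = 1, count = 8
After iteration 3: k = 2, count = 12
After iteration 4: k = 3, count = 16
After iteration 5: k = 4, count = 20
Loop ends.

Final answer: 20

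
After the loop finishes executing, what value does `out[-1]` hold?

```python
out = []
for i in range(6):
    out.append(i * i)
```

Let's trace through this code step by step.

Initialize: out = []
Entering loop: for i in range(6):
After iteration 1: i = 0, out = [0]
After iteration 2: i = 1, out = [0, 1]
After iteration 3: i = 2, out = [0, 1, 4]
After iteration 4: i = 3, out = [0, 1, 4, 9]
After iteration 5: i = 4, out = [0, 1, 4, 9, 16]
After iteration 6: i = 5, out = [0, 1, 4, 9, 16, 25]
Loop ends.
out[-1] = 25

Final answer: 25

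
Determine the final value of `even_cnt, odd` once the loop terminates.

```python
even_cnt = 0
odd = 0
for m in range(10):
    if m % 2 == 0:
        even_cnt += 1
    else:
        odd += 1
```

Let's trace through this code step by step.

Initialize: even_cnt = 0
Initialize: odd = 0
Entering loop: for m in range(10):
After iteration 1: m = 0, even_cnt = 1, odd = 0
After iteration 2: m = 1, even_cnt = 1, odd = 1
After iteration 3: m = 2, even_cnt = 2, odd = 1
After iteration 4: m = 3, even_cnt = 2, odd = 2
After iteration 5: m = 4, even_cnt = 3, odd = 2
After iteration 6: m = 5, even_cnt = 3, odd = 3
After iteration 7: m = 6, even_cnt = 4, odd = 3
After iteration 8: m = 7, even_cnt = 4, odd = 4
After iteration 9: m = 8, even_cnt = 5, odd = 4
After iteration 10: m = 9, even_cnt = 5, odd = 5
Loop ends.

Final answer: 5, 5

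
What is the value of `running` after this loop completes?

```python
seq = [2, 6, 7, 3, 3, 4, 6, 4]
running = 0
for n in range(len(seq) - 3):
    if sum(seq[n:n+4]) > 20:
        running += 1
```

Let's trace through this code step by step.

Initialize: seq = [2, 6, 7, 3, 3, 4, 6, 4]
Initialize: running = 0
Entering loop: for n in range(len(seq) - 3):
After iteration 1: n = 0, running = 0
After iteration 2: n = 1, running = 0
After iteration 3: n = 2, running = 0
After iteration 4: n = 3, running = 0
After iteration 5: n = 4, running = 0
Loop ends.

Final answer: 0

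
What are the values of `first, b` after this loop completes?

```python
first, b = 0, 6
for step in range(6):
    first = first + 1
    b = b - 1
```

Let's trace through this code step by step.

Initialize: first = 0
Initialize: b = 6
Entering loop: for step in range(6):
After iteration 1: step = 0, first = 1, b = 5
After iteration 2: step = 1, first = 2, b = 4
After iteration 3: step = 2, first = 3, b = 3
After iteration 4: step = 3, first = 4, b = 2
After iteration 5: step = 4, first = 5, b = 1
After iteration 6: step = 5, first = 6, b = 0
Loop ends.

Final answer: 6, 0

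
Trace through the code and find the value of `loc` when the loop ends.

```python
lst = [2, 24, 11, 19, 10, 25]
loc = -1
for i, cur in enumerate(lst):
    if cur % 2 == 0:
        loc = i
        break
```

Let's trace through this code step by step.

Initialize: lst = [2, 24, 11, 19, 10, 25]
Initialize: loc = -1
Entering loop: for i, cur in enumerate(lst):
After iteration 1: i = 0, cur = 2, loc = 0
Loop ends.

Final answer: 0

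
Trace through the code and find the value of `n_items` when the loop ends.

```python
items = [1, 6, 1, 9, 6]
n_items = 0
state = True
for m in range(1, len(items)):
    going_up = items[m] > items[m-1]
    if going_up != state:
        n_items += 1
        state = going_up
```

Let's trace through this code step by step.

Initialize: items = [1, 6, 1, 9, 6]
Initialize: n_items = 0
Initialize: state = True
Entering loop: for m in range(1, len(items)):
After iteration 1: m = 1, n_items = 0, state = True, going_up = True
After iteration 2: m = 2, n_items = 1, state = False, going_up = False
After iteration 3: m = 3, n_items = 2, state = True, going_up = True
After iteration 4: m = 4, n_items = 3, state = False, going_up = False
Loop ends.

Final answer: 3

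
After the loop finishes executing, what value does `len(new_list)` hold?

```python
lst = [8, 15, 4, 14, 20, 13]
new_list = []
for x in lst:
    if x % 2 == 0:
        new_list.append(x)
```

Let's trace through this code step by step.

Initialize: lst = [8, 15, 4, 14, 20, 13]
Initialize: new_list = []
Entering loop: for x in lst:
After iteration 1: x = 8, new_list = [8]
After iteration 2: x = 15, new_list = [8]
After iteration 3: x = 4, new_list = [8, 4]
After iteration 4: x = 14, new_list = [8, 4, 14]
After iteration 5: x = 20, new_list = [8, 4, 14, 20]
After iteration 6: x = 13, new_list = [8, 4, 14, 20]
Loop ends.
len(new_list) = 4

Final answer: 4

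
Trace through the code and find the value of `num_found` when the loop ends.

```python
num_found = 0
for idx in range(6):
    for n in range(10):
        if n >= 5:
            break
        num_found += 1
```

Let's trace through this code step by step.

Initialize: num_found = 0
Entering loop: for idx in range(6):
After iteration 1: idx = 0, num_found = 5
After iteration 2: idx = 1, num_found = 10
After iteration 3: idx = 2, num_found = 15
After iteration 4: idx = 3, num_found = 20
After iteration 5: idx = 4, num_found = 25
After iteration 6: idx = 5, num_found = 30
Loop ends.

Final answer: 30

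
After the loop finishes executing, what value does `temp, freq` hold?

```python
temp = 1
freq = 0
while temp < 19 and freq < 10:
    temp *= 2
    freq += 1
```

Let's trace through this code step by step.

Initialize: temp = 1
Initialize: freq = 0
Entering loop: while temp < 19 and freq < 10:
After iteration 1: temp = 2, freq = 1
After iteration 2: temp = 4, freq = 2
After iteration 3: temp = 8, freq = 3
After iteration 4: temp = 16, freq = 4
After iteration 5: temp = 32, freq = 5
Loop ends.

Final answer: 32, 5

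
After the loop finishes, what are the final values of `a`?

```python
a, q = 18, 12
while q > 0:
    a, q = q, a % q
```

Let's trace through this code step by step.

Initialize: a = 18
Initialize: q = 12
Entering loop: while q > 0:
After iteration 1: a = 12, q = 6
After iteration 2: a = 6, q = 0
Loop ends.

Final answer: 6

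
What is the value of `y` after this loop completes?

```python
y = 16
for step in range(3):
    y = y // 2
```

Let's trace through this code step by step.

Initialize: y = 16
Entering loop: for step in range(3):
After iteration 1: step = 0, y = 8
After iteration 2: step = 1, y = 4
After iteration 3: step = 2, y = 2
Loop ends.

Final answer: 2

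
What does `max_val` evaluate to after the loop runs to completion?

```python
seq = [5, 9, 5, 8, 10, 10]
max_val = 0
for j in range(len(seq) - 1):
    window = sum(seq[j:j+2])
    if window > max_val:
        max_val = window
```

Let's trace through this code step by step.

Initialize: seq = [5, 9, 5, 8, 10, 10]
Initialize: max_val = 0
Entering loop: for j in range(len(seq) - 1):
After iteration 1: j = 0, max_val = 14, window = 14
After iteration 2: j = 1, max_val = 14, window = 14
After iteration 3: j = 2, max_val = 14, window = 13
After iteration 4: j = 3, max_val = 18, window = 18
After iteration 5: j = 4, max_val = 20, window = 20
Loop ends.

Final answer: 20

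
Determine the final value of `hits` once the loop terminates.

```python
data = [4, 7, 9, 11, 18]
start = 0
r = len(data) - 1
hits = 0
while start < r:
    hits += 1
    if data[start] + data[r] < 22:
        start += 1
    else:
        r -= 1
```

Let's trace through this code step by step.

Initialize: data = [4, 7, 9, 11, 18]
Initialize: start = 0
Initialize: r = 4
Initialize: hits = 0
Entering loop: while start < r:
After iteration 1: start = 0, r = 3, hits = 1
After iteration 2: start = 1, r = 3, hits = 2
After iteration 3: start = 2, r = 3, hits = 3
After iteration 4: start = 3, r = 3, hits = 4
Loop ends.

Final answer: 4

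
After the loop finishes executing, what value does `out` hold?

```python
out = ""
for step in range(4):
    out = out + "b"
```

Let's trace through this code step by step.

Initialize: out = ''
Entering loop: for step in range(4):
After iteration 1: step = 0, out = 'b'
After iteration 2: step = 1, out = 'bb'
After iteration 3: step = 2, out = 'bbb'
After iteration 4: step = 3, out = 'bbbb'
Loop ends.

Final answer: 'bbbb'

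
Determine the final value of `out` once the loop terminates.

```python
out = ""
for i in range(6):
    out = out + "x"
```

Let's trace through this code step by step.

Initialize: out = ''
Entering loop: for i in range(6):
After iteration 1: i = 0, out = 'x'
After iteration 2: i = 1, out = 'xx'
After iteration 3: i = 2, out = 'xxx'
After iteration 4: i = 3, out = 'xxxx'
After iteration 5: i = 4, out = 'xxxxx'
After iteration 6: i = 5, out = 'xxxxxx'
Loop ends.

Final answer: 'xxxxxx'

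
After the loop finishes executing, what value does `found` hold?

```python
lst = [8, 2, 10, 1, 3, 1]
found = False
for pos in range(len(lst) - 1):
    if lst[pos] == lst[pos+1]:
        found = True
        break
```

Let's trace through this code step by step.

Initialize: lst = [8, 2, 10, 1, 3, 1]
Initialize: found = False
Entering loop: for pos in range(len(lst) - 1):
After iteration 1: pos = 0, found = False
After iteration 2: pos = 1, found = False
After iteration 3: pos = 2, found = False
After iteration 4: pos = 3, found = False
After iteration 5: pos = 4, found = False
Loop ends.

Final answer: False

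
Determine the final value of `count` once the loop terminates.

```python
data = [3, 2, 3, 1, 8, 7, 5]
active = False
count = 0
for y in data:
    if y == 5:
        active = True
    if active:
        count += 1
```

Let's trace through this code step by step.

Initialize: data = [3, 2, 3, 1, 8, 7, 5]
Initialize: active = False
Initialize: count = 0
Entering loop: for y in data:
After iteration 1: y = 3, active = False, count = 0
After iteration 2: y = 2, active = False, count = 0
After iteration 3: y = 3, active = False, count = 0
After iteration 4: y = 1, active = False, count = 0
After iteration 5: y = 8, active = False, count = 0
After iteration 6: y = 7, active = False, count = 0
After iteration 7: y = 5, active = True, count = 1
Loop ends.

Final answer: 1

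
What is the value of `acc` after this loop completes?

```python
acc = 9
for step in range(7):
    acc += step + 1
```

Let's trace through this code step by step.

Initialize: acc = 9
Entering loop: for step in range(7):
After iteration 1: step = 0, acc = 10
After iteration 2: step = 1, acc = 12
After iteration 3: step = 2, acc = 15
After iteration 4: step = 3, acc = 19
After iteration 5: step = 4, acc = 24
After iteration 6: step = 5, acc = 30
After iteration 7: step = 6, acc = 37
Loop ends.

Final answer: 37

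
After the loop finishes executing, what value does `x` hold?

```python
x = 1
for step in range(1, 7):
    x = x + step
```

Let's trace through this code step by step.

Initialize: x = 1
Entering loop: for step in range(1, 7):
After iteration 1: step = 1, x = 2
After iteration 2: step = 2, x = 4
After iteration 3: step = 3, x = 7
After iteration 4: step = 4, x = 11
After iteration 5: step = 5, x = 16
After iteration 6: step = 6, x = 22
Loop ends.

Final answer: 22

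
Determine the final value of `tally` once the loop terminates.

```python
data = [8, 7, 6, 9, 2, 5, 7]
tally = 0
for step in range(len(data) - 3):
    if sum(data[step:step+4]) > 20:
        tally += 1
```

Let's trace through this code step by step.

Initialize: data = [8, 7, 6, 9, 2, 5, 7]
Initialize: tally = 0
Entering loop: for step in range(len(data) - 3):
After iteration 1: step = 0, tally = 1
After iteration 2: step = 1, tally = 2
After iteration 3: step = 2, tally = 3
After iteration 4: step = 3, tally = 4
Loop ends.

Final answer: 4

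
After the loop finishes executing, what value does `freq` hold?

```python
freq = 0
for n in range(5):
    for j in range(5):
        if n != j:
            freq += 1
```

Let's trace through this code step by step.

Initialize: freq = 0
Entering loop: for n in range(5):
After iteration 1: n = 0, freq = 4
After iteration 2: n = 1, freq = 8
After iteration 3: n = 2, freq = 12
After iteration 4: n = 3, freq = 16
After iteration 5: n = 4, freq = 20
Loop ends.

Final answer: 20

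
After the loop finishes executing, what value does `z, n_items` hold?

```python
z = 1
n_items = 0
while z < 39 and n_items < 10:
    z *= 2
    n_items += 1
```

Let's trace through this code step by step.

Initialize: z = 1
Initialize: n_items = 0
Entering loop: while z < 39 and n_items < 10:
After iteration 1: z = 2, n_items = 1
After iteration 2: z = 4, n_items = 2
After iteration 3: z = 8, n_items = 3
After iteration 4: z = 16, n_items = 4
After iteration 5: z = 32, n_items = 5
After iteration 6: z = 64, n_items = 6
Loop ends.

Final answer: 64, 6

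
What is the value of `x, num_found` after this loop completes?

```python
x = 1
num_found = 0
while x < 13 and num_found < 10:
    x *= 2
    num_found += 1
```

Let's trace through this code step by step.

Initialize: x = 1
Initialize: num_found = 0
Entering loop: while x < 13 and num_found < 10:
After iteration 1: x = 2, num_found = 1
After iteration 2: x = 4, num_found = 2
After iteration 3: x = 8, num_found = 3
After iteration 4: x = 16, num_found = 4
Loop ends.

Final answer: 16, 4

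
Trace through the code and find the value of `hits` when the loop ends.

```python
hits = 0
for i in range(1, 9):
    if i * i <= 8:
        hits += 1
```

Let's trace through this code step by step.

Initialize: hits = 0
Entering loop: for i in range(1, 9):
After iteration 1: i = 1, hits = 1
After iteration 2: i = 2, hits = 2
After iteration 3: i = 3, hits = 2
After iteration 4: i = 4, hits = 2
After iteration 5: i = 5, hits = 2
After iteration 6: i = 6, hits = 2
After iteration 7: i = 7, hits = 2
After iteration 8: i = 8, hits = 2
Loop ends.

Final answer: 2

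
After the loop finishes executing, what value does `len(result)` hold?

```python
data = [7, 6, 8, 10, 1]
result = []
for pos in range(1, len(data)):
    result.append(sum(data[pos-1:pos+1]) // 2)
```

Let's trace through this code step by step.

Initialize: data = [7, 6, 8, 10, 1]
Initialize: result = []
Entering loop: for pos in range(1, len(data)):
After iteration 1: pos = 1, result = [6]
After iteration 2: pos = 2, result = [6, 7]
After iteration 3: pos = 3, result = [6, 7, 9]
After iteration 4: pos = 4, result = [6, 7, 9, 5]
Loop ends.
len(result) = 4

Final answer: 4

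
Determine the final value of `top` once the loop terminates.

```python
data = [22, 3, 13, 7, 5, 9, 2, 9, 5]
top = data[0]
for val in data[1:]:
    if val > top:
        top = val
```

Let's trace through this code step by step.

Initialize: data = [22, 3, 13, 7, 5, 9, 2, 9, 5]
Initialize: top = 22
Entering loop: for val in data[1:]:
After iteration 1: val = 3, top = 22
After iteration 2: val = 13, top = 22
After iteration 3: val = 7, top = 22
After iteration 4: val = 5, top = 22
After iteration 5: val = 9, top = 22
After iteration 6: val = 2, top = 22
After iteration 7: val = 9, top = 22
After iteration 8: val = 5, top = 22
Loop ends.

Final answer: 22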